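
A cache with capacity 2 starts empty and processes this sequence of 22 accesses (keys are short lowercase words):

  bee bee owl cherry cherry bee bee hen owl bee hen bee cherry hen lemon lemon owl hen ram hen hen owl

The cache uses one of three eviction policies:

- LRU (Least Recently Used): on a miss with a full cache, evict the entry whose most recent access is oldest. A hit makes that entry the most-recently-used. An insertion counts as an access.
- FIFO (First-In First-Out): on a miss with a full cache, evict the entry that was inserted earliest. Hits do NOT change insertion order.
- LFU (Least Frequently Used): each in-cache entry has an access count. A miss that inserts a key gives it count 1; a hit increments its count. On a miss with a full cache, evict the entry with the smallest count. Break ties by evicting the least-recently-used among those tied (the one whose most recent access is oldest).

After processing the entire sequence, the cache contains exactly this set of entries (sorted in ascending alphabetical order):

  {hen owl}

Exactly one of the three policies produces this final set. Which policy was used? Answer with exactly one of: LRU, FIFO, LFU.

Answer: LRU

Derivation:
Simulating under each policy and comparing final sets:
  LRU: final set = {hen owl} -> MATCHES target
  FIFO: final set = {owl ram} -> differs
  LFU: final set = {bee owl} -> differs
Only LRU produces the target set.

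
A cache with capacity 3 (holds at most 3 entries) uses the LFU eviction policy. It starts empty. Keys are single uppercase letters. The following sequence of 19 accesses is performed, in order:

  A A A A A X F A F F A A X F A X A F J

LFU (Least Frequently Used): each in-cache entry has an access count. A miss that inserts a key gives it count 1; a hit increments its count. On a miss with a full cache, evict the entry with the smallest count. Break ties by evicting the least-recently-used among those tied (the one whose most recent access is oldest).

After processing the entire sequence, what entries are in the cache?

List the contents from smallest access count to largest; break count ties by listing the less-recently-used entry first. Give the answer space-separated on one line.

Answer: J F A

Derivation:
LFU simulation (capacity=3):
  1. access A: MISS. Cache: [A(c=1)]
  2. access A: HIT, count now 2. Cache: [A(c=2)]
  3. access A: HIT, count now 3. Cache: [A(c=3)]
  4. access A: HIT, count now 4. Cache: [A(c=4)]
  5. access A: HIT, count now 5. Cache: [A(c=5)]
  6. access X: MISS. Cache: [X(c=1) A(c=5)]
  7. access F: MISS. Cache: [X(c=1) F(c=1) A(c=5)]
  8. access A: HIT, count now 6. Cache: [X(c=1) F(c=1) A(c=6)]
  9. access F: HIT, count now 2. Cache: [X(c=1) F(c=2) A(c=6)]
  10. access F: HIT, count now 3. Cache: [X(c=1) F(c=3) A(c=6)]
  11. access A: HIT, count now 7. Cache: [X(c=1) F(c=3) A(c=7)]
  12. access A: HIT, count now 8. Cache: [X(c=1) F(c=3) A(c=8)]
  13. access X: HIT, count now 2. Cache: [X(c=2) F(c=3) A(c=8)]
  14. access F: HIT, count now 4. Cache: [X(c=2) F(c=4) A(c=8)]
  15. access A: HIT, count now 9. Cache: [X(c=2) F(c=4) A(c=9)]
  16. access X: HIT, count now 3. Cache: [X(c=3) F(c=4) A(c=9)]
  17. access A: HIT, count now 10. Cache: [X(c=3) F(c=4) A(c=10)]
  18. access F: HIT, count now 5. Cache: [X(c=3) F(c=5) A(c=10)]
  19. access J: MISS, evict X(c=3). Cache: [J(c=1) F(c=5) A(c=10)]
Total: 15 hits, 4 misses, 1 evictions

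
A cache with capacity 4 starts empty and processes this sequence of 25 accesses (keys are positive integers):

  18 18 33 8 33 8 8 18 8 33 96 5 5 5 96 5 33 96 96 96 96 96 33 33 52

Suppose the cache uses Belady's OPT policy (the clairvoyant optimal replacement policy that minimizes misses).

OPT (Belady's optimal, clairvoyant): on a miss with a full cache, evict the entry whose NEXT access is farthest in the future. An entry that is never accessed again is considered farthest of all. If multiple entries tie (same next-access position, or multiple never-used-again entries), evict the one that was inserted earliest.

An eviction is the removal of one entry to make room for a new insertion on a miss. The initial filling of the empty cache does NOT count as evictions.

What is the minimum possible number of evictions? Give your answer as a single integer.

OPT (Belady) simulation (capacity=4):
  1. access 18: MISS. Cache: [18]
  2. access 18: HIT. Next use of 18: step 8. Cache: [18]
  3. access 33: MISS. Cache: [18 33]
  4. access 8: MISS. Cache: [18 33 8]
  5. access 33: HIT. Next use of 33: step 10. Cache: [18 33 8]
  6. access 8: HIT. Next use of 8: step 7. Cache: [18 33 8]
  7. access 8: HIT. Next use of 8: step 9. Cache: [18 33 8]
  8. access 18: HIT. Next use of 18: never. Cache: [18 33 8]
  9. access 8: HIT. Next use of 8: never. Cache: [18 33 8]
  10. access 33: HIT. Next use of 33: step 17. Cache: [18 33 8]
  11. access 96: MISS. Cache: [18 33 8 96]
  12. access 5: MISS, evict 18 (next use: never). Cache: [33 8 96 5]
  13. access 5: HIT. Next use of 5: step 14. Cache: [33 8 96 5]
  14. access 5: HIT. Next use of 5: step 16. Cache: [33 8 96 5]
  15. access 96: HIT. Next use of 96: step 18. Cache: [33 8 96 5]
  16. access 5: HIT. Next use of 5: never. Cache: [33 8 96 5]
  17. access 33: HIT. Next use of 33: step 23. Cache: [33 8 96 5]
  18. access 96: HIT. Next use of 96: step 19. Cache: [33 8 96 5]
  19. access 96: HIT. Next use of 96: step 20. Cache: [33 8 96 5]
  20. access 96: HIT. Next use of 96: step 21. Cache: [33 8 96 5]
  21. access 96: HIT. Next use of 96: step 22. Cache: [33 8 96 5]
  22. access 96: HIT. Next use of 96: never. Cache: [33 8 96 5]
  23. access 33: HIT. Next use of 33: step 24. Cache: [33 8 96 5]
  24. access 33: HIT. Next use of 33: never. Cache: [33 8 96 5]
  25. access 52: MISS, evict 33 (next use: never). Cache: [8 96 5 52]
Total: 19 hits, 6 misses, 2 evictions

Answer: 2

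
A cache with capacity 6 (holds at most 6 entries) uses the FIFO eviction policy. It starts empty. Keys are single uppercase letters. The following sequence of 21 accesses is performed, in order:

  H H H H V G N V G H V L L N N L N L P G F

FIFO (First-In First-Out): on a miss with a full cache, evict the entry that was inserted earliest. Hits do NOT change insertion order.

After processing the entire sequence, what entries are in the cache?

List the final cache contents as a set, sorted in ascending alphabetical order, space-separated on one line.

Answer: F G L N P V

Derivation:
FIFO simulation (capacity=6):
  1. access H: MISS. Cache (old->new): [H]
  2. access H: HIT. Cache (old->new): [H]
  3. access H: HIT. Cache (old->new): [H]
  4. access H: HIT. Cache (old->new): [H]
  5. access V: MISS. Cache (old->new): [H V]
  6. access G: MISS. Cache (old->new): [H V G]
  7. access N: MISS. Cache (old->new): [H V G N]
  8. access V: HIT. Cache (old->new): [H V G N]
  9. access G: HIT. Cache (old->new): [H V G N]
  10. access H: HIT. Cache (old->new): [H V G N]
  11. access V: HIT. Cache (old->new): [H V G N]
  12. access L: MISS. Cache (old->new): [H V G N L]
  13. access L: HIT. Cache (old->new): [H V G N L]
  14. access N: HIT. Cache (old->new): [H V G N L]
  15. access N: HIT. Cache (old->new): [H V G N L]
  16. access L: HIT. Cache (old->new): [H V G N L]
  17. access N: HIT. Cache (old->new): [H V G N L]
  18. access L: HIT. Cache (old->new): [H V G N L]
  19. access P: MISS. Cache (old->new): [H V G N L P]
  20. access G: HIT. Cache (old->new): [H V G N L P]
  21. access F: MISS, evict H. Cache (old->new): [V G N L P F]
Total: 14 hits, 7 misses, 1 evictions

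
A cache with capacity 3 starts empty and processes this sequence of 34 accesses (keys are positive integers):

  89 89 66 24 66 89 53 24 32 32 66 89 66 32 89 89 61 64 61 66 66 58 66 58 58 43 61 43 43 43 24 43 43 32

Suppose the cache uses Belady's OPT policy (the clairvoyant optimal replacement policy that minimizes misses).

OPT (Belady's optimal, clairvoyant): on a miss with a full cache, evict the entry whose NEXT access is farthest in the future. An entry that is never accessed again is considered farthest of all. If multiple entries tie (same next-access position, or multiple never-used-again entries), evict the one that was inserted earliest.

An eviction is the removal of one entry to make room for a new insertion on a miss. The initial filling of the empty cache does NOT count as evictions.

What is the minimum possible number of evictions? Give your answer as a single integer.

Answer: 9

Derivation:
OPT (Belady) simulation (capacity=3):
  1. access 89: MISS. Cache: [89]
  2. access 89: HIT. Next use of 89: step 6. Cache: [89]
  3. access 66: MISS. Cache: [89 66]
  4. access 24: MISS. Cache: [89 66 24]
  5. access 66: HIT. Next use of 66: step 11. Cache: [89 66 24]
  6. access 89: HIT. Next use of 89: step 12. Cache: [89 66 24]
  7. access 53: MISS, evict 89 (next use: step 12). Cache: [66 24 53]
  8. access 24: HIT. Next use of 24: step 31. Cache: [66 24 53]
  9. access 32: MISS, evict 53 (next use: never). Cache: [66 24 32]
  10. access 32: HIT. Next use of 32: step 14. Cache: [66 24 32]
  11. access 66: HIT. Next use of 66: step 13. Cache: [66 24 32]
  12. access 89: MISS, evict 24 (next use: step 31). Cache: [66 32 89]
  13. access 66: HIT. Next use of 66: step 20. Cache: [66 32 89]
  14. access 32: HIT. Next use of 32: step 34. Cache: [66 32 89]
  15. access 89: HIT. Next use of 89: step 16. Cache: [66 32 89]
  16. access 89: HIT. Next use of 89: never. Cache: [66 32 89]
  17. access 61: MISS, evict 89 (next use: never). Cache: [66 32 61]
  18. access 64: MISS, evict 32 (next use: step 34). Cache: [66 61 64]
  19. access 61: HIT. Next use of 61: step 27. Cache: [66 61 64]
  20. access 66: HIT. Next use of 66: step 21. Cache: [66 61 64]
  21. access 66: HIT. Next use of 66: step 23. Cache: [66 61 64]
  22. access 58: MISS, evict 64 (next use: never). Cache: [66 61 58]
  23. access 66: HIT. Next use of 66: never. Cache: [66 61 58]
  24. access 58: HIT. Next use of 58: step 25. Cache: [66 61 58]
  25. access 58: HIT. Next use of 58: never. Cache: [66 61 58]
  26. access 43: MISS, evict 66 (next use: never). Cache: [61 58 43]
  27. access 61: HIT. Next use of 61: never. Cache: [61 58 43]
  28. access 43: HIT. Next use of 43: step 29. Cache: [61 58 43]
  29. access 43: HIT. Next use of 43: step 30. Cache: [61 58 43]
  30. access 43: HIT. Next use of 43: step 32. Cache: [61 58 43]
  31. access 24: MISS, evict 61 (next use: never). Cache: [58 43 24]
  32. access 43: HIT. Next use of 43: step 33. Cache: [58 43 24]
  33. access 43: HIT. Next use of 43: never. Cache: [58 43 24]
  34. access 32: MISS, evict 58 (next use: never). Cache: [43 24 32]
Total: 22 hits, 12 misses, 9 evictions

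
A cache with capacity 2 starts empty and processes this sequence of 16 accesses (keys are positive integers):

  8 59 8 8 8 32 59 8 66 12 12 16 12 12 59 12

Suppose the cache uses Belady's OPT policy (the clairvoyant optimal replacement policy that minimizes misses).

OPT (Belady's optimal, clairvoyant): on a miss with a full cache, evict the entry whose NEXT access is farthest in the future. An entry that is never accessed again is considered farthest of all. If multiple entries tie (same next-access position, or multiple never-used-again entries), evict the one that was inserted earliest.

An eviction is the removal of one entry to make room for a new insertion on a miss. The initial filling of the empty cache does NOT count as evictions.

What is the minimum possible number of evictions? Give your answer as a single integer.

OPT (Belady) simulation (capacity=2):
  1. access 8: MISS. Cache: [8]
  2. access 59: MISS. Cache: [8 59]
  3. access 8: HIT. Next use of 8: step 4. Cache: [8 59]
  4. access 8: HIT. Next use of 8: step 5. Cache: [8 59]
  5. access 8: HIT. Next use of 8: step 8. Cache: [8 59]
  6. access 32: MISS, evict 8 (next use: step 8). Cache: [59 32]
  7. access 59: HIT. Next use of 59: step 15. Cache: [59 32]
  8. access 8: MISS, evict 32 (next use: never). Cache: [59 8]
  9. access 66: MISS, evict 8 (next use: never). Cache: [59 66]
  10. access 12: MISS, evict 66 (next use: never). Cache: [59 12]
  11. access 12: HIT. Next use of 12: step 13. Cache: [59 12]
  12. access 16: MISS, evict 59 (next use: step 15). Cache: [12 16]
  13. access 12: HIT. Next use of 12: step 14. Cache: [12 16]
  14. access 12: HIT. Next use of 12: step 16. Cache: [12 16]
  15. access 59: MISS, evict 16 (next use: never). Cache: [12 59]
  16. access 12: HIT. Next use of 12: never. Cache: [12 59]
Total: 8 hits, 8 misses, 6 evictions

Answer: 6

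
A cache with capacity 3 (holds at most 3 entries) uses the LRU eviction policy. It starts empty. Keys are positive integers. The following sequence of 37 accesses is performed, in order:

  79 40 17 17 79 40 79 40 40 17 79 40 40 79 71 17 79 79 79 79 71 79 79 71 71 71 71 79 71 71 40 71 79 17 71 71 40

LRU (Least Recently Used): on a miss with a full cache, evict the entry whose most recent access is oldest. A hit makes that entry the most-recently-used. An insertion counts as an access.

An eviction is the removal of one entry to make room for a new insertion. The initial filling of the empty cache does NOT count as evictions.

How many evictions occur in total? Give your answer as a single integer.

LRU simulation (capacity=3):
  1. access 79: MISS. Cache (LRU->MRU): [79]
  2. access 40: MISS. Cache (LRU->MRU): [79 40]
  3. access 17: MISS. Cache (LRU->MRU): [79 40 17]
  4. access 17: HIT. Cache (LRU->MRU): [79 40 17]
  5. access 79: HIT. Cache (LRU->MRU): [40 17 79]
  6. access 40: HIT. Cache (LRU->MRU): [17 79 40]
  7. access 79: HIT. Cache (LRU->MRU): [17 40 79]
  8. access 40: HIT. Cache (LRU->MRU): [17 79 40]
  9. access 40: HIT. Cache (LRU->MRU): [17 79 40]
  10. access 17: HIT. Cache (LRU->MRU): [79 40 17]
  11. access 79: HIT. Cache (LRU->MRU): [40 17 79]
  12. access 40: HIT. Cache (LRU->MRU): [17 79 40]
  13. access 40: HIT. Cache (LRU->MRU): [17 79 40]
  14. access 79: HIT. Cache (LRU->MRU): [17 40 79]
  15. access 71: MISS, evict 17. Cache (LRU->MRU): [40 79 71]
  16. access 17: MISS, evict 40. Cache (LRU->MRU): [79 71 17]
  17. access 79: HIT. Cache (LRU->MRU): [71 17 79]
  18. access 79: HIT. Cache (LRU->MRU): [71 17 79]
  19. access 79: HIT. Cache (LRU->MRU): [71 17 79]
  20. access 79: HIT. Cache (LRU->MRU): [71 17 79]
  21. access 71: HIT. Cache (LRU->MRU): [17 79 71]
  22. access 79: HIT. Cache (LRU->MRU): [17 71 79]
  23. access 79: HIT. Cache (LRU->MRU): [17 71 79]
  24. access 71: HIT. Cache (LRU->MRU): [17 79 71]
  25. access 71: HIT. Cache (LRU->MRU): [17 79 71]
  26. access 71: HIT. Cache (LRU->MRU): [17 79 71]
  27. access 71: HIT. Cache (LRU->MRU): [17 79 71]
  28. access 79: HIT. Cache (LRU->MRU): [17 71 79]
  29. access 71: HIT. Cache (LRU->MRU): [17 79 71]
  30. access 71: HIT. Cache (LRU->MRU): [17 79 71]
  31. access 40: MISS, evict 17. Cache (LRU->MRU): [79 71 40]
  32. access 71: HIT. Cache (LRU->MRU): [79 40 71]
  33. access 79: HIT. Cache (LRU->MRU): [40 71 79]
  34. access 17: MISS, evict 40. Cache (LRU->MRU): [71 79 17]
  35. access 71: HIT. Cache (LRU->MRU): [79 17 71]
  36. access 71: HIT. Cache (LRU->MRU): [79 17 71]
  37. access 40: MISS, evict 79. Cache (LRU->MRU): [17 71 40]
Total: 29 hits, 8 misses, 5 evictions

Answer: 5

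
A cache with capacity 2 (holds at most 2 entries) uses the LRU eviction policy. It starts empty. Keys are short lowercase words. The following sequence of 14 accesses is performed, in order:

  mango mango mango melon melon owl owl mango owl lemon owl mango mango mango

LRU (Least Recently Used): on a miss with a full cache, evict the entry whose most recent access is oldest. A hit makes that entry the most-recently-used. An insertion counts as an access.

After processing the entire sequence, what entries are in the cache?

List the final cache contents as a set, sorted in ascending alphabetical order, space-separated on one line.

LRU simulation (capacity=2):
  1. access mango: MISS. Cache (LRU->MRU): [mango]
  2. access mango: HIT. Cache (LRU->MRU): [mango]
  3. access mango: HIT. Cache (LRU->MRU): [mango]
  4. access melon: MISS. Cache (LRU->MRU): [mango melon]
  5. access melon: HIT. Cache (LRU->MRU): [mango melon]
  6. access owl: MISS, evict mango. Cache (LRU->MRU): [melon owl]
  7. access owl: HIT. Cache (LRU->MRU): [melon owl]
  8. access mango: MISS, evict melon. Cache (LRU->MRU): [owl mango]
  9. access owl: HIT. Cache (LRU->MRU): [mango owl]
  10. access lemon: MISS, evict mango. Cache (LRU->MRU): [owl lemon]
  11. access owl: HIT. Cache (LRU->MRU): [lemon owl]
  12. access mango: MISS, evict lemon. Cache (LRU->MRU): [owl mango]
  13. access mango: HIT. Cache (LRU->MRU): [owl mango]
  14. access mango: HIT. Cache (LRU->MRU): [owl mango]
Total: 8 hits, 6 misses, 4 evictions

Answer: mango owl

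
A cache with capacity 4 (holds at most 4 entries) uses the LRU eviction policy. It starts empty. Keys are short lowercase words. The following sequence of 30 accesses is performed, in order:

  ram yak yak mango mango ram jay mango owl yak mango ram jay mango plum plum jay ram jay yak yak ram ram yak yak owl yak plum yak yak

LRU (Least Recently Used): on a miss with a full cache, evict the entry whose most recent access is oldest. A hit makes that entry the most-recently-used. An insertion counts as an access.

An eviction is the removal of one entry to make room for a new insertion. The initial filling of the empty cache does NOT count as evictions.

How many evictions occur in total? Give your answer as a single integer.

LRU simulation (capacity=4):
  1. access ram: MISS. Cache (LRU->MRU): [ram]
  2. access yak: MISS. Cache (LRU->MRU): [ram yak]
  3. access yak: HIT. Cache (LRU->MRU): [ram yak]
  4. access mango: MISS. Cache (LRU->MRU): [ram yak mango]
  5. access mango: HIT. Cache (LRU->MRU): [ram yak mango]
  6. access ram: HIT. Cache (LRU->MRU): [yak mango ram]
  7. access jay: MISS. Cache (LRU->MRU): [yak mango ram jay]
  8. access mango: HIT. Cache (LRU->MRU): [yak ram jay mango]
  9. access owl: MISS, evict yak. Cache (LRU->MRU): [ram jay mango owl]
  10. access yak: MISS, evict ram. Cache (LRU->MRU): [jay mango owl yak]
  11. access mango: HIT. Cache (LRU->MRU): [jay owl yak mango]
  12. access ram: MISS, evict jay. Cache (LRU->MRU): [owl yak mango ram]
  13. access jay: MISS, evict owl. Cache (LRU->MRU): [yak mango ram jay]
  14. access mango: HIT. Cache (LRU->MRU): [yak ram jay mango]
  15. access plum: MISS, evict yak. Cache (LRU->MRU): [ram jay mango plum]
  16. access plum: HIT. Cache (LRU->MRU): [ram jay mango plum]
  17. access jay: HIT. Cache (LRU->MRU): [ram mango plum jay]
  18. access ram: HIT. Cache (LRU->MRU): [mango plum jay ram]
  19. access jay: HIT. Cache (LRU->MRU): [mango plum ram jay]
  20. access yak: MISS, evict mango. Cache (LRU->MRU): [plum ram jay yak]
  21. access yak: HIT. Cache (LRU->MRU): [plum ram jay yak]
  22. access ram: HIT. Cache (LRU->MRU): [plum jay yak ram]
  23. access ram: HIT. Cache (LRU->MRU): [plum jay yak ram]
  24. access yak: HIT. Cache (LRU->MRU): [plum jay ram yak]
  25. access yak: HIT. Cache (LRU->MRU): [plum jay ram yak]
  26. access owl: MISS, evict plum. Cache (LRU->MRU): [jay ram yak owl]
  27. access yak: HIT. Cache (LRU->MRU): [jay ram owl yak]
  28. access plum: MISS, evict jay. Cache (LRU->MRU): [ram owl yak plum]
  29. access yak: HIT. Cache (LRU->MRU): [ram owl plum yak]
  30. access yak: HIT. Cache (LRU->MRU): [ram owl plum yak]
Total: 18 hits, 12 misses, 8 evictions

Answer: 8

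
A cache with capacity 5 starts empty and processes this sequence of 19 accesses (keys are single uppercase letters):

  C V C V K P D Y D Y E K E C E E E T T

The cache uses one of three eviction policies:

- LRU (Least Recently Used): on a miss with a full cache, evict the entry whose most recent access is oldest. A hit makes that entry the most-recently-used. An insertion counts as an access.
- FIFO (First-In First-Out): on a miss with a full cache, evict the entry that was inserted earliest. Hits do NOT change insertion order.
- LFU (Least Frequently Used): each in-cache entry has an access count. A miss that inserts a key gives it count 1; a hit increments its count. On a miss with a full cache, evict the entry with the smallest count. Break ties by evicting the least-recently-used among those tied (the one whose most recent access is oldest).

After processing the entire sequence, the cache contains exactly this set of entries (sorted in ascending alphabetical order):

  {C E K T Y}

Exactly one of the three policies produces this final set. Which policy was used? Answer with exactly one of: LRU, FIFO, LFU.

Simulating under each policy and comparing final sets:
  LRU: final set = {C E K T Y} -> MATCHES target
  FIFO: final set = {C D E T Y} -> differs
  LFU: final set = {C D E T Y} -> differs
Only LRU produces the target set.

Answer: LRU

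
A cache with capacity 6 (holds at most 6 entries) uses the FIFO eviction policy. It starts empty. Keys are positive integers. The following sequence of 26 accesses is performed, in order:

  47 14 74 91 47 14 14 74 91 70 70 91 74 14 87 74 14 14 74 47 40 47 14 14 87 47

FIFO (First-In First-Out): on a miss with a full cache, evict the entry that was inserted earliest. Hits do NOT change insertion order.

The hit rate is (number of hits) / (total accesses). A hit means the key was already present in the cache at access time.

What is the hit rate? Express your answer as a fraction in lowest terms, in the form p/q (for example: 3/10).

Answer: 17/26

Derivation:
FIFO simulation (capacity=6):
  1. access 47: MISS. Cache (old->new): [47]
  2. access 14: MISS. Cache (old->new): [47 14]
  3. access 74: MISS. Cache (old->new): [47 14 74]
  4. access 91: MISS. Cache (old->new): [47 14 74 91]
  5. access 47: HIT. Cache (old->new): [47 14 74 91]
  6. access 14: HIT. Cache (old->new): [47 14 74 91]
  7. access 14: HIT. Cache (old->new): [47 14 74 91]
  8. access 74: HIT. Cache (old->new): [47 14 74 91]
  9. access 91: HIT. Cache (old->new): [47 14 74 91]
  10. access 70: MISS. Cache (old->new): [47 14 74 91 70]
  11. access 70: HIT. Cache (old->new): [47 14 74 91 70]
  12. access 91: HIT. Cache (old->new): [47 14 74 91 70]
  13. access 74: HIT. Cache (old->new): [47 14 74 91 70]
  14. access 14: HIT. Cache (old->new): [47 14 74 91 70]
  15. access 87: MISS. Cache (old->new): [47 14 74 91 70 87]
  16. access 74: HIT. Cache (old->new): [47 14 74 91 70 87]
  17. access 14: HIT. Cache (old->new): [47 14 74 91 70 87]
  18. access 14: HIT. Cache (old->new): [47 14 74 91 70 87]
  19. access 74: HIT. Cache (old->new): [47 14 74 91 70 87]
  20. access 47: HIT. Cache (old->new): [47 14 74 91 70 87]
  21. access 40: MISS, evict 47. Cache (old->new): [14 74 91 70 87 40]
  22. access 47: MISS, evict 14. Cache (old->new): [74 91 70 87 40 47]
  23. access 14: MISS, evict 74. Cache (old->new): [91 70 87 40 47 14]
  24. access 14: HIT. Cache (old->new): [91 70 87 40 47 14]
  25. access 87: HIT. Cache (old->new): [91 70 87 40 47 14]
  26. access 47: HIT. Cache (old->new): [91 70 87 40 47 14]
Total: 17 hits, 9 misses, 3 evictions

Hit rate = 17/26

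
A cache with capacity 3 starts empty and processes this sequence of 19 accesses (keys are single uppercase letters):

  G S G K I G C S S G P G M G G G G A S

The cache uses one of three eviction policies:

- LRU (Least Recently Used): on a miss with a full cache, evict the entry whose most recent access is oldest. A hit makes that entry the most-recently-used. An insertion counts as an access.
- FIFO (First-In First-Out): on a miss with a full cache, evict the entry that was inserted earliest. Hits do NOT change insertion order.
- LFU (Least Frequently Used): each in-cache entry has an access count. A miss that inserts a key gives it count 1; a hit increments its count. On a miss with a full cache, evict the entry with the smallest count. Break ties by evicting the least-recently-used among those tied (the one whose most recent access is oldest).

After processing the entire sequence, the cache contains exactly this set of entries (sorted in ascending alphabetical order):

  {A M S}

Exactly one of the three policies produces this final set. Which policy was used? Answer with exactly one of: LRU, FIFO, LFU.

Answer: FIFO

Derivation:
Simulating under each policy and comparing final sets:
  LRU: final set = {A G S} -> differs
  FIFO: final set = {A M S} -> MATCHES target
  LFU: final set = {A G S} -> differs
Only FIFO produces the target set.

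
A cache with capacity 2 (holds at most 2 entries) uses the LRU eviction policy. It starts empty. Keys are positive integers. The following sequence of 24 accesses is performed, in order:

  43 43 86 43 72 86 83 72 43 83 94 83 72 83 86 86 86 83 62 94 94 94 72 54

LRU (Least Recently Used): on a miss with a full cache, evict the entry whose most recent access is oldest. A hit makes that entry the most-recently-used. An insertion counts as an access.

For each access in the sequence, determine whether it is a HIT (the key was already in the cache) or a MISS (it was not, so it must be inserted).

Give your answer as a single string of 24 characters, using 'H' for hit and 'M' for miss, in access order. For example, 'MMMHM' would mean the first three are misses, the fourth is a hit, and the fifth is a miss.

LRU simulation (capacity=2):
  1. access 43: MISS. Cache (LRU->MRU): [43]
  2. access 43: HIT. Cache (LRU->MRU): [43]
  3. access 86: MISS. Cache (LRU->MRU): [43 86]
  4. access 43: HIT. Cache (LRU->MRU): [86 43]
  5. access 72: MISS, evict 86. Cache (LRU->MRU): [43 72]
  6. access 86: MISS, evict 43. Cache (LRU->MRU): [72 86]
  7. access 83: MISS, evict 72. Cache (LRU->MRU): [86 83]
  8. access 72: MISS, evict 86. Cache (LRU->MRU): [83 72]
  9. access 43: MISS, evict 83. Cache (LRU->MRU): [72 43]
  10. access 83: MISS, evict 72. Cache (LRU->MRU): [43 83]
  11. access 94: MISS, evict 43. Cache (LRU->MRU): [83 94]
  12. access 83: HIT. Cache (LRU->MRU): [94 83]
  13. access 72: MISS, evict 94. Cache (LRU->MRU): [83 72]
  14. access 83: HIT. Cache (LRU->MRU): [72 83]
  15. access 86: MISS, evict 72. Cache (LRU->MRU): [83 86]
  16. access 86: HIT. Cache (LRU->MRU): [83 86]
  17. access 86: HIT. Cache (LRU->MRU): [83 86]
  18. access 83: HIT. Cache (LRU->MRU): [86 83]
  19. access 62: MISS, evict 86. Cache (LRU->MRU): [83 62]
  20. access 94: MISS, evict 83. Cache (LRU->MRU): [62 94]
  21. access 94: HIT. Cache (LRU->MRU): [62 94]
  22. access 94: HIT. Cache (LRU->MRU): [62 94]
  23. access 72: MISS, evict 62. Cache (LRU->MRU): [94 72]
  24. access 54: MISS, evict 94. Cache (LRU->MRU): [72 54]
Total: 9 hits, 15 misses, 13 evictions

Answer: MHMHMMMMMMMHMHMHHHMMHHMM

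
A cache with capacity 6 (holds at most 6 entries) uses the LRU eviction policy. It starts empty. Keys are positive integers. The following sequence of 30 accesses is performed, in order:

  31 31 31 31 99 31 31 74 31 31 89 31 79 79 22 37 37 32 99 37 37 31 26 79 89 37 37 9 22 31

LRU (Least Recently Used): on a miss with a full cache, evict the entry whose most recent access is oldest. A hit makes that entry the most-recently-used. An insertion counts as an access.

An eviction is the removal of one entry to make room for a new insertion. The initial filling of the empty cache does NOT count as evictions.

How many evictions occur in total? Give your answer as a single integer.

Answer: 9

Derivation:
LRU simulation (capacity=6):
  1. access 31: MISS. Cache (LRU->MRU): [31]
  2. access 31: HIT. Cache (LRU->MRU): [31]
  3. access 31: HIT. Cache (LRU->MRU): [31]
  4. access 31: HIT. Cache (LRU->MRU): [31]
  5. access 99: MISS. Cache (LRU->MRU): [31 99]
  6. access 31: HIT. Cache (LRU->MRU): [99 31]
  7. access 31: HIT. Cache (LRU->MRU): [99 31]
  8. access 74: MISS. Cache (LRU->MRU): [99 31 74]
  9. access 31: HIT. Cache (LRU->MRU): [99 74 31]
  10. access 31: HIT. Cache (LRU->MRU): [99 74 31]
  11. access 89: MISS. Cache (LRU->MRU): [99 74 31 89]
  12. access 31: HIT. Cache (LRU->MRU): [99 74 89 31]
  13. access 79: MISS. Cache (LRU->MRU): [99 74 89 31 79]
  14. access 79: HIT. Cache (LRU->MRU): [99 74 89 31 79]
  15. access 22: MISS. Cache (LRU->MRU): [99 74 89 31 79 22]
  16. access 37: MISS, evict 99. Cache (LRU->MRU): [74 89 31 79 22 37]
  17. access 37: HIT. Cache (LRU->MRU): [74 89 31 79 22 37]
  18. access 32: MISS, evict 74. Cache (LRU->MRU): [89 31 79 22 37 32]
  19. access 99: MISS, evict 89. Cache (LRU->MRU): [31 79 22 37 32 99]
  20. access 37: HIT. Cache (LRU->MRU): [31 79 22 32 99 37]
  21. access 37: HIT. Cache (LRU->MRU): [31 79 22 32 99 37]
  22. access 31: HIT. Cache (LRU->MRU): [79 22 32 99 37 31]
  23. access 26: MISS, evict 79. Cache (LRU->MRU): [22 32 99 37 31 26]
  24. access 79: MISS, evict 22. Cache (LRU->MRU): [32 99 37 31 26 79]
  25. access 89: MISS, evict 32. Cache (LRU->MRU): [99 37 31 26 79 89]
  26. access 37: HIT. Cache (LRU->MRU): [99 31 26 79 89 37]
  27. access 37: HIT. Cache (LRU->MRU): [99 31 26 79 89 37]
  28. access 9: MISS, evict 99. Cache (LRU->MRU): [31 26 79 89 37 9]
  29. access 22: MISS, evict 31. Cache (LRU->MRU): [26 79 89 37 9 22]
  30. access 31: MISS, evict 26. Cache (LRU->MRU): [79 89 37 9 22 31]
Total: 15 hits, 15 misses, 9 evictions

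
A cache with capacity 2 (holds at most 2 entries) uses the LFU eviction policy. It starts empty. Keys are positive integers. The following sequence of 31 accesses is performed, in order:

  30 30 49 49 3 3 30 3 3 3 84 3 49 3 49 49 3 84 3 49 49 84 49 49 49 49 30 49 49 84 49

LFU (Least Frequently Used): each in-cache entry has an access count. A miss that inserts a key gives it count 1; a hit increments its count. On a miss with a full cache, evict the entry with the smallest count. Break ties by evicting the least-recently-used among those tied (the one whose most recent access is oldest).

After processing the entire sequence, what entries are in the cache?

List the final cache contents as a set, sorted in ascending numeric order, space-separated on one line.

LFU simulation (capacity=2):
  1. access 30: MISS. Cache: [30(c=1)]
  2. access 30: HIT, count now 2. Cache: [30(c=2)]
  3. access 49: MISS. Cache: [49(c=1) 30(c=2)]
  4. access 49: HIT, count now 2. Cache: [30(c=2) 49(c=2)]
  5. access 3: MISS, evict 30(c=2). Cache: [3(c=1) 49(c=2)]
  6. access 3: HIT, count now 2. Cache: [49(c=2) 3(c=2)]
  7. access 30: MISS, evict 49(c=2). Cache: [30(c=1) 3(c=2)]
  8. access 3: HIT, count now 3. Cache: [30(c=1) 3(c=3)]
  9. access 3: HIT, count now 4. Cache: [30(c=1) 3(c=4)]
  10. access 3: HIT, count now 5. Cache: [30(c=1) 3(c=5)]
  11. access 84: MISS, evict 30(c=1). Cache: [84(c=1) 3(c=5)]
  12. access 3: HIT, count now 6. Cache: [84(c=1) 3(c=6)]
  13. access 49: MISS, evict 84(c=1). Cache: [49(c=1) 3(c=6)]
  14. access 3: HIT, count now 7. Cache: [49(c=1) 3(c=7)]
  15. access 49: HIT, count now 2. Cache: [49(c=2) 3(c=7)]
  16. access 49: HIT, count now 3. Cache: [49(c=3) 3(c=7)]
  17. access 3: HIT, count now 8. Cache: [49(c=3) 3(c=8)]
  18. access 84: MISS, evict 49(c=3). Cache: [84(c=1) 3(c=8)]
  19. access 3: HIT, count now 9. Cache: [84(c=1) 3(c=9)]
  20. access 49: MISS, evict 84(c=1). Cache: [49(c=1) 3(c=9)]
  21. access 49: HIT, count now 2. Cache: [49(c=2) 3(c=9)]
  22. access 84: MISS, evict 49(c=2). Cache: [84(c=1) 3(c=9)]
  23. access 49: MISS, evict 84(c=1). Cache: [49(c=1) 3(c=9)]
  24. access 49: HIT, count now 2. Cache: [49(c=2) 3(c=9)]
  25. access 49: HIT, count now 3. Cache: [49(c=3) 3(c=9)]
  26. access 49: HIT, count now 4. Cache: [49(c=4) 3(c=9)]
  27. access 30: MISS, evict 49(c=4). Cache: [30(c=1) 3(c=9)]
  28. access 49: MISS, evict 30(c=1). Cache: [49(c=1) 3(c=9)]
  29. access 49: HIT, count now 2. Cache: [49(c=2) 3(c=9)]
  30. access 84: MISS, evict 49(c=2). Cache: [84(c=1) 3(c=9)]
  31. access 49: MISS, evict 84(c=1). Cache: [49(c=1) 3(c=9)]
Total: 17 hits, 14 misses, 12 evictions

Answer: 3 49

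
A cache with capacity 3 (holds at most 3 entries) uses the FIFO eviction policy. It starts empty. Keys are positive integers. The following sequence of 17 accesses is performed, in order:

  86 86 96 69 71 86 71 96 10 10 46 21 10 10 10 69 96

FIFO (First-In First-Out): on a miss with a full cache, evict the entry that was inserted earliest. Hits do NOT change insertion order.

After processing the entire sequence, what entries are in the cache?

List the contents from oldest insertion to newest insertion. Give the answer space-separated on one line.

FIFO simulation (capacity=3):
  1. access 86: MISS. Cache (old->new): [86]
  2. access 86: HIT. Cache (old->new): [86]
  3. access 96: MISS. Cache (old->new): [86 96]
  4. access 69: MISS. Cache (old->new): [86 96 69]
  5. access 71: MISS, evict 86. Cache (old->new): [96 69 71]
  6. access 86: MISS, evict 96. Cache (old->new): [69 71 86]
  7. access 71: HIT. Cache (old->new): [69 71 86]
  8. access 96: MISS, evict 69. Cache (old->new): [71 86 96]
  9. access 10: MISS, evict 71. Cache (old->new): [86 96 10]
  10. access 10: HIT. Cache (old->new): [86 96 10]
  11. access 46: MISS, evict 86. Cache (old->new): [96 10 46]
  12. access 21: MISS, evict 96. Cache (old->new): [10 46 21]
  13. access 10: HIT. Cache (old->new): [10 46 21]
  14. access 10: HIT. Cache (old->new): [10 46 21]
  15. access 10: HIT. Cache (old->new): [10 46 21]
  16. access 69: MISS, evict 10. Cache (old->new): [46 21 69]
  17. access 96: MISS, evict 46. Cache (old->new): [21 69 96]
Total: 6 hits, 11 misses, 8 evictions

Answer: 21 69 96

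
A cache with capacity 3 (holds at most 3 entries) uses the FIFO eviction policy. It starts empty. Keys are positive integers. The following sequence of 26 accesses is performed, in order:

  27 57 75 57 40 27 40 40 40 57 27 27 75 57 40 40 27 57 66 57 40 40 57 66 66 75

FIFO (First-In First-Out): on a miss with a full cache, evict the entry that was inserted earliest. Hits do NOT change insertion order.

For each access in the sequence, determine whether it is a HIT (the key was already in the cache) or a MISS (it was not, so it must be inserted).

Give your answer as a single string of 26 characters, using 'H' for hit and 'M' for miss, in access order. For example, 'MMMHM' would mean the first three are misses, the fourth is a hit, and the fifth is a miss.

Answer: MMMHMMHHHMHHMHMHMMMHMHHHHM

Derivation:
FIFO simulation (capacity=3):
  1. access 27: MISS. Cache (old->new): [27]
  2. access 57: MISS. Cache (old->new): [27 57]
  3. access 75: MISS. Cache (old->new): [27 57 75]
  4. access 57: HIT. Cache (old->new): [27 57 75]
  5. access 40: MISS, evict 27. Cache (old->new): [57 75 40]
  6. access 27: MISS, evict 57. Cache (old->new): [75 40 27]
  7. access 40: HIT. Cache (old->new): [75 40 27]
  8. access 40: HIT. Cache (old->new): [75 40 27]
  9. access 40: HIT. Cache (old->new): [75 40 27]
  10. access 57: MISS, evict 75. Cache (old->new): [40 27 57]
  11. access 27: HIT. Cache (old->new): [40 27 57]
  12. access 27: HIT. Cache (old->new): [40 27 57]
  13. access 75: MISS, evict 40. Cache (old->new): [27 57 75]
  14. access 57: HIT. Cache (old->new): [27 57 75]
  15. access 40: MISS, evict 27. Cache (old->new): [57 75 40]
  16. access 40: HIT. Cache (old->new): [57 75 40]
  17. access 27: MISS, evict 57. Cache (old->new): [75 40 27]
  18. access 57: MISS, evict 75. Cache (old->new): [40 27 57]
  19. access 66: MISS, evict 40. Cache (old->new): [27 57 66]
  20. access 57: HIT. Cache (old->new): [27 57 66]
  21. access 40: MISS, evict 27. Cache (old->new): [57 66 40]
  22. access 40: HIT. Cache (old->new): [57 66 40]
  23. access 57: HIT. Cache (old->new): [57 66 40]
  24. access 66: HIT. Cache (old->new): [57 66 40]
  25. access 66: HIT. Cache (old->new): [57 66 40]
  26. access 75: MISS, evict 57. Cache (old->new): [66 40 75]
Total: 13 hits, 13 misses, 10 evictions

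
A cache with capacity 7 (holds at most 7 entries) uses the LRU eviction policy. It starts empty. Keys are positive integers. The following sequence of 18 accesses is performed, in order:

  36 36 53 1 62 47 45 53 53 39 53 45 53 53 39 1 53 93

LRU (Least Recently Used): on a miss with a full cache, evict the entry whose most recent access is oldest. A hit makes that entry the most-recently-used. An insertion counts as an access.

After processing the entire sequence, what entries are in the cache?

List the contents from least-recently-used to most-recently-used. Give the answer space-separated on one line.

Answer: 62 47 45 39 1 53 93

Derivation:
LRU simulation (capacity=7):
  1. access 36: MISS. Cache (LRU->MRU): [36]
  2. access 36: HIT. Cache (LRU->MRU): [36]
  3. access 53: MISS. Cache (LRU->MRU): [36 53]
  4. access 1: MISS. Cache (LRU->MRU): [36 53 1]
  5. access 62: MISS. Cache (LRU->MRU): [36 53 1 62]
  6. access 47: MISS. Cache (LRU->MRU): [36 53 1 62 47]
  7. access 45: MISS. Cache (LRU->MRU): [36 53 1 62 47 45]
  8. access 53: HIT. Cache (LRU->MRU): [36 1 62 47 45 53]
  9. access 53: HIT. Cache (LRU->MRU): [36 1 62 47 45 53]
  10. access 39: MISS. Cache (LRU->MRU): [36 1 62 47 45 53 39]
  11. access 53: HIT. Cache (LRU->MRU): [36 1 62 47 45 39 53]
  12. access 45: HIT. Cache (LRU->MRU): [36 1 62 47 39 53 45]
  13. access 53: HIT. Cache (LRU->MRU): [36 1 62 47 39 45 53]
  14. access 53: HIT. Cache (LRU->MRU): [36 1 62 47 39 45 53]
  15. access 39: HIT. Cache (LRU->MRU): [36 1 62 47 45 53 39]
  16. access 1: HIT. Cache (LRU->MRU): [36 62 47 45 53 39 1]
  17. access 53: HIT. Cache (LRU->MRU): [36 62 47 45 39 1 53]
  18. access 93: MISS, evict 36. Cache (LRU->MRU): [62 47 45 39 1 53 93]
Total: 10 hits, 8 misses, 1 evictions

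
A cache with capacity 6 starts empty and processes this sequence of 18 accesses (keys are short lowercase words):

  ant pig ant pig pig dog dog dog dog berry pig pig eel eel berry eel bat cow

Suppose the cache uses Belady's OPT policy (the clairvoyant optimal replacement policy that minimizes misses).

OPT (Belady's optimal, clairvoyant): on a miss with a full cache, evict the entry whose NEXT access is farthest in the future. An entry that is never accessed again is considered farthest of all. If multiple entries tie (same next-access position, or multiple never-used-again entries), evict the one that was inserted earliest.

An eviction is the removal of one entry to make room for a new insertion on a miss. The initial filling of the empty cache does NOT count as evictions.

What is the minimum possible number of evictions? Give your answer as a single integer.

OPT (Belady) simulation (capacity=6):
  1. access ant: MISS. Cache: [ant]
  2. access pig: MISS. Cache: [ant pig]
  3. access ant: HIT. Next use of ant: never. Cache: [ant pig]
  4. access pig: HIT. Next use of pig: step 5. Cache: [ant pig]
  5. access pig: HIT. Next use of pig: step 11. Cache: [ant pig]
  6. access dog: MISS. Cache: [ant pig dog]
  7. access dog: HIT. Next use of dog: step 8. Cache: [ant pig dog]
  8. access dog: HIT. Next use of dog: step 9. Cache: [ant pig dog]
  9. access dog: HIT. Next use of dog: never. Cache: [ant pig dog]
  10. access berry: MISS. Cache: [ant pig dog berry]
  11. access pig: HIT. Next use of pig: step 12. Cache: [ant pig dog berry]
  12. access pig: HIT. Next use of pig: never. Cache: [ant pig dog berry]
  13. access eel: MISS. Cache: [ant pig dog berry eel]
  14. access eel: HIT. Next use of eel: step 16. Cache: [ant pig dog berry eel]
  15. access berry: HIT. Next use of berry: never. Cache: [ant pig dog berry eel]
  16. access eel: HIT. Next use of eel: never. Cache: [ant pig dog berry eel]
  17. access bat: MISS. Cache: [ant pig dog berry eel bat]
  18. access cow: MISS, evict ant (next use: never). Cache: [pig dog berry eel bat cow]
Total: 11 hits, 7 misses, 1 evictions

Answer: 1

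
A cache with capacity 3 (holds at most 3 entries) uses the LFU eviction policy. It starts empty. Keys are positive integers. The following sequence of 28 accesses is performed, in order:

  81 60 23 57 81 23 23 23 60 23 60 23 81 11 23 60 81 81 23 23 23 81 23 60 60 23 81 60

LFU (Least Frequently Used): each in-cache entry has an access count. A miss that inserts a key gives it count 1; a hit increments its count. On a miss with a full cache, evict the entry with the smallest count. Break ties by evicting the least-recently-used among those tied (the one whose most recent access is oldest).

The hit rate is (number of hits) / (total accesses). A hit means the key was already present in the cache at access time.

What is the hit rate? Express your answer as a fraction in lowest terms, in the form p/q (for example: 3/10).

LFU simulation (capacity=3):
  1. access 81: MISS. Cache: [81(c=1)]
  2. access 60: MISS. Cache: [81(c=1) 60(c=1)]
  3. access 23: MISS. Cache: [81(c=1) 60(c=1) 23(c=1)]
  4. access 57: MISS, evict 81(c=1). Cache: [60(c=1) 23(c=1) 57(c=1)]
  5. access 81: MISS, evict 60(c=1). Cache: [23(c=1) 57(c=1) 81(c=1)]
  6. access 23: HIT, count now 2. Cache: [57(c=1) 81(c=1) 23(c=2)]
  7. access 23: HIT, count now 3. Cache: [57(c=1) 81(c=1) 23(c=3)]
  8. access 23: HIT, count now 4. Cache: [57(c=1) 81(c=1) 23(c=4)]
  9. access 60: MISS, evict 57(c=1). Cache: [81(c=1) 60(c=1) 23(c=4)]
  10. access 23: HIT, count now 5. Cache: [81(c=1) 60(c=1) 23(c=5)]
  11. access 60: HIT, count now 2. Cache: [81(c=1) 60(c=2) 23(c=5)]
  12. access 23: HIT, count now 6. Cache: [81(c=1) 60(c=2) 23(c=6)]
  13. access 81: HIT, count now 2. Cache: [60(c=2) 81(c=2) 23(c=6)]
  14. access 11: MISS, evict 60(c=2). Cache: [11(c=1) 81(c=2) 23(c=6)]
  15. access 23: HIT, count now 7. Cache: [11(c=1) 81(c=2) 23(c=7)]
  16. access 60: MISS, evict 11(c=1). Cache: [60(c=1) 81(c=2) 23(c=7)]
  17. access 81: HIT, count now 3. Cache: [60(c=1) 81(c=3) 23(c=7)]
  18. access 81: HIT, count now 4. Cache: [60(c=1) 81(c=4) 23(c=7)]
  19. access 23: HIT, count now 8. Cache: [60(c=1) 81(c=4) 23(c=8)]
  20. access 23: HIT, count now 9. Cache: [60(c=1) 81(c=4) 23(c=9)]
  21. access 23: HIT, count now 10. Cache: [60(c=1) 81(c=4) 23(c=10)]
  22. access 81: HIT, count now 5. Cache: [60(c=1) 81(c=5) 23(c=10)]
  23. access 23: HIT, count now 11. Cache: [60(c=1) 81(c=5) 23(c=11)]
  24. access 60: HIT, count now 2. Cache: [60(c=2) 81(c=5) 23(c=11)]
  25. access 60: HIT, count now 3. Cache: [60(c=3) 81(c=5) 23(c=11)]
  26. access 23: HIT, count now 12. Cache: [60(c=3) 81(c=5) 23(c=12)]
  27. access 81: HIT, count now 6. Cache: [60(c=3) 81(c=6) 23(c=12)]
  28. access 60: HIT, count now 4. Cache: [60(c=4) 81(c=6) 23(c=12)]
Total: 20 hits, 8 misses, 5 evictions

Hit rate = 20/28 = 5/7

Answer: 5/7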